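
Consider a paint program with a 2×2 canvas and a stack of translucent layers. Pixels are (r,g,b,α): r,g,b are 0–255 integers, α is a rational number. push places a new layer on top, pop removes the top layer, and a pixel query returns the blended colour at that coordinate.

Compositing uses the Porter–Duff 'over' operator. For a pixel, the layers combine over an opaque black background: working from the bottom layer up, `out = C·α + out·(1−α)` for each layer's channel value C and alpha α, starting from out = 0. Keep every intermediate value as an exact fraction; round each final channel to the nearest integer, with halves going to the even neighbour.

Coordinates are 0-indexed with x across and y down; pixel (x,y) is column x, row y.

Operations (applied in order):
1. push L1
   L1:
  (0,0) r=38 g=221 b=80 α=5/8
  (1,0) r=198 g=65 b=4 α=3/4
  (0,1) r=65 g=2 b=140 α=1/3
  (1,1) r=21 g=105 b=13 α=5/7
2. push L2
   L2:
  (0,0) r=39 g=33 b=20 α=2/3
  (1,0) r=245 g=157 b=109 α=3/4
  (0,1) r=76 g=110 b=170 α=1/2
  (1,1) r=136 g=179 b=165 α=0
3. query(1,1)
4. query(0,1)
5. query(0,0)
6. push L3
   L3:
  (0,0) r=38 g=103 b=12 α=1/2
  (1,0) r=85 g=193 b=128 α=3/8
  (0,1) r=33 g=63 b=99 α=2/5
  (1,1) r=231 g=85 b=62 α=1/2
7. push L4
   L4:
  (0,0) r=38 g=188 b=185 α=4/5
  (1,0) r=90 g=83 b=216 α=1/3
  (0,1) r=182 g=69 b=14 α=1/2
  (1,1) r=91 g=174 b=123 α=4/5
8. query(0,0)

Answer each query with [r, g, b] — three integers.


at x=1,y=1 over L1,L2:
L1 α=5/7: [15, 75, 65/7]
L2 α=0: [15, 75, 65/7]
rounded: [15, 75, 9]

query (0,1) [L1,L2] — begin 0,0,0
+L1 (α=1/3) → [65/3, 2/3, 140/3]
+L2 (α=1/2) → [293/6, 166/3, 325/3]
rounded: [49, 55, 108]

at x=0,y=0 over L1,L2:
after L1 α=5/8: [95/4, 1105/8, 50]
after L2 α=2/3: [407/12, 1633/24, 30]
rounded: [34, 68, 30]

(0,0) stack=L1,L2,L3,L4; from [0,0,0]:
+L1 (α=5/8) → [95/4, 1105/8, 50]
+L2 (α=2/3) → [407/12, 1633/24, 30]
+L3 (α=1/2) → [863/24, 4105/48, 21]
+L4 (α=4/5) → [4511/120, 40201/240, 761/5]
rounded: [38, 168, 152]


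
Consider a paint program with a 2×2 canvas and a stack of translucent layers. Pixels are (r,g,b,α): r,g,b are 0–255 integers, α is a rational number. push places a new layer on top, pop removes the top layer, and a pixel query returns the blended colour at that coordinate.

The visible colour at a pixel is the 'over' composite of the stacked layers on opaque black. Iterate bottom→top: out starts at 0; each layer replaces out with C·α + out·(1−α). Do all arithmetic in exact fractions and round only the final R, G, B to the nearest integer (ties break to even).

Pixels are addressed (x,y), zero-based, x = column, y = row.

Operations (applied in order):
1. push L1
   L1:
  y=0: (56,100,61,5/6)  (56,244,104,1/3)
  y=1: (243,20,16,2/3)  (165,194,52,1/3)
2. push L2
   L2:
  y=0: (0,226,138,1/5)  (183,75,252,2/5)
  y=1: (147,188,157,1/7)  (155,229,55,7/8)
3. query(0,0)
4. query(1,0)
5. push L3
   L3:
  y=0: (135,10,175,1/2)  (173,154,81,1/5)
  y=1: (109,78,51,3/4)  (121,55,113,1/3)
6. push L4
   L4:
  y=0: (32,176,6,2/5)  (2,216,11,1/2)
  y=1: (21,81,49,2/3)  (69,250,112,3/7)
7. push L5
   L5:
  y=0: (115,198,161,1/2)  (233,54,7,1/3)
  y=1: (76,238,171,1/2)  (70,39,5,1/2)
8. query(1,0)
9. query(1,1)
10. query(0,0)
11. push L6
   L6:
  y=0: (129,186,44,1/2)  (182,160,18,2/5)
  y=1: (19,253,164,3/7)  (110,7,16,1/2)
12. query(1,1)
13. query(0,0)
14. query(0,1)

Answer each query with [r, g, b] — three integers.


at x=0,y=0 over L1,L2:
after L1 α=5/6: [140/3, 250/3, 305/6]
after L2 α=1/5: [112/3, 1678/15, 1024/15]
rounded: [37, 112, 68]

(1,0) stack=L1,L2; from [0,0,0]:
L1 α=1/3: [56/3, 244/3, 104/3]
L2 α=2/5: [422/5, 394/5, 608/5]
→ [84, 79, 122]

at x=1,y=0 over L1,L2,L3,L4,L5:
after L1 α=1/3: [56/3, 244/3, 104/3]
after L2 α=2/5: [422/5, 394/5, 608/5]
after L3 α=1/5: [2553/25, 2346/25, 2837/25]
after L4 α=1/2: [2603/50, 3873/25, 1556/25]
after L5 α=1/3: [8428/75, 3032/25, 3287/75]
rounded: [112, 121, 44]

query (1,1) [L1,L2,L3,L4,L5] — begin 0,0,0
+L1 (α=1/3) → [55, 194/3, 52/3]
+L2 (α=7/8) → [285/2, 5003/24, 1207/24]
+L3 (α=1/3) → [406/3, 5663/36, 2563/36]
+L4 (α=3/7) → [2245/21, 12413/63, 5587/63]
+L5 (α=1/2) → [3715/42, 7435/63, 2951/63]
= [88, 118, 47]

query (0,0) [L1,L2,L3,L4,L5] — begin 0,0,0
after L1 α=5/6: [140/3, 250/3, 305/6]
after L2 α=1/5: [112/3, 1678/15, 1024/15]
after L3 α=1/2: [517/6, 914/15, 3649/30]
after L4 α=2/5: [129/2, 2674/25, 3769/50]
after L5 α=1/2: [359/4, 3812/25, 11819/100]
→ [90, 152, 118]

at x=1,y=1 over L1,L2,L3,L4,L5,L6:
after L1 α=1/3: [55, 194/3, 52/3]
after L2 α=7/8: [285/2, 5003/24, 1207/24]
after L3 α=1/3: [406/3, 5663/36, 2563/36]
after L4 α=3/7: [2245/21, 12413/63, 5587/63]
after L5 α=1/2: [3715/42, 7435/63, 2951/63]
after L6 α=1/2: [8335/84, 3938/63, 3959/126]
rounded: [99, 63, 31]

at x=0,y=0 over L1,L2,L3,L4,L5,L6:
+L1 (α=5/6) → [140/3, 250/3, 305/6]
+L2 (α=1/5) → [112/3, 1678/15, 1024/15]
+L3 (α=1/2) → [517/6, 914/15, 3649/30]
+L4 (α=2/5) → [129/2, 2674/25, 3769/50]
+L5 (α=1/2) → [359/4, 3812/25, 11819/100]
+L6 (α=1/2) → [875/8, 4231/25, 16219/200]
rounded: [109, 169, 81]

query (0,1) [L1,L2,L3,L4,L5,L6] — begin 0,0,0
after L1 α=2/3: [162, 40/3, 32/3]
after L2 α=1/7: [1119/7, 268/7, 221/7]
after L3 α=3/4: [852/7, 953/14, 323/7]
after L4 α=2/3: [382/7, 3221/42, 1009/21]
after L5 α=1/2: [457/7, 13217/84, 2300/21]
after L6 α=3/7: [2227/49, 29156/147, 19532/147]
→ [45, 198, 133]


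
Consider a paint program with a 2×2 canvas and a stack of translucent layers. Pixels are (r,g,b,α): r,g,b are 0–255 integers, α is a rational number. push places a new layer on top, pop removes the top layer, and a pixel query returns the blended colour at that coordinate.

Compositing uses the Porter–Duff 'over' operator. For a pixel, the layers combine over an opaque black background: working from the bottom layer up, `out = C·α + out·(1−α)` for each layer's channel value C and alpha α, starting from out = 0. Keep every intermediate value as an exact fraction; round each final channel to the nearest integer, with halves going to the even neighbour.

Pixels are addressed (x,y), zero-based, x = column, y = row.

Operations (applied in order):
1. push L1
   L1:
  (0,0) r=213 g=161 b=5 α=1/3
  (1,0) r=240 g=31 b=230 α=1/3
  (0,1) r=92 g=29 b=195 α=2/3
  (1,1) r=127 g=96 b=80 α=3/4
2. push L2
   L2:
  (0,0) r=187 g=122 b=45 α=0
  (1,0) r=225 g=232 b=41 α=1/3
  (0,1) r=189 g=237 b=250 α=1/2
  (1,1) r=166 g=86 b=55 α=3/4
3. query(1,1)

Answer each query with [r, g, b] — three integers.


at x=1,y=1 over L1,L2:
L1 α=3/4: [381/4, 72, 60]
L2 α=3/4: [2373/16, 165/2, 225/4]
rounded: [148, 82, 56]


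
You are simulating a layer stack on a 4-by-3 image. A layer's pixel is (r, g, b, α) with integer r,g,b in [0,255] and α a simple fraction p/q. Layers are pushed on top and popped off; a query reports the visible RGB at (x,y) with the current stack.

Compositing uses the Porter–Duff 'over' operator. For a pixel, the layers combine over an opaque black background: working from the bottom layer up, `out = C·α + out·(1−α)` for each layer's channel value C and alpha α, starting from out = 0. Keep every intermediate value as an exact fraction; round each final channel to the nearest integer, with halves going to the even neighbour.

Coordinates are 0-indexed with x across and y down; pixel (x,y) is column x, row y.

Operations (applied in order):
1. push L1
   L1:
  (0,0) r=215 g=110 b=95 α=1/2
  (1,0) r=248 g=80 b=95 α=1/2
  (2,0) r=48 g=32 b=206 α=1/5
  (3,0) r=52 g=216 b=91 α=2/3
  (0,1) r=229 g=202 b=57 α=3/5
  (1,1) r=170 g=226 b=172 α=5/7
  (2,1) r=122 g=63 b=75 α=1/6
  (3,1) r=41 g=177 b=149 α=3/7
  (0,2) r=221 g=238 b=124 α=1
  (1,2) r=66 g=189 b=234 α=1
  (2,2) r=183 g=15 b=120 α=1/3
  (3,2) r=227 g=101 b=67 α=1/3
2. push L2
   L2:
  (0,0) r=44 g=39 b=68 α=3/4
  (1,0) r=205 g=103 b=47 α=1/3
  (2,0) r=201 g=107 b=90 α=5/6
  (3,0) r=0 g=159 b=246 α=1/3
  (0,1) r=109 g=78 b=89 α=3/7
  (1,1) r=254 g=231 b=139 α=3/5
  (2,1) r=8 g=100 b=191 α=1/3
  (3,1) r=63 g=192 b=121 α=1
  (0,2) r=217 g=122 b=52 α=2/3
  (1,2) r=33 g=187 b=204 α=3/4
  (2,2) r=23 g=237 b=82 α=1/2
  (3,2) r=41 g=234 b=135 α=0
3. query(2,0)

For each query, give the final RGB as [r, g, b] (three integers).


at x=2,y=0 over L1,L2:
L1 α=1/5: [48/5, 32/5, 206/5]
L2 α=5/6: [1691/10, 2707/30, 1228/15]
→ [169, 90, 82]


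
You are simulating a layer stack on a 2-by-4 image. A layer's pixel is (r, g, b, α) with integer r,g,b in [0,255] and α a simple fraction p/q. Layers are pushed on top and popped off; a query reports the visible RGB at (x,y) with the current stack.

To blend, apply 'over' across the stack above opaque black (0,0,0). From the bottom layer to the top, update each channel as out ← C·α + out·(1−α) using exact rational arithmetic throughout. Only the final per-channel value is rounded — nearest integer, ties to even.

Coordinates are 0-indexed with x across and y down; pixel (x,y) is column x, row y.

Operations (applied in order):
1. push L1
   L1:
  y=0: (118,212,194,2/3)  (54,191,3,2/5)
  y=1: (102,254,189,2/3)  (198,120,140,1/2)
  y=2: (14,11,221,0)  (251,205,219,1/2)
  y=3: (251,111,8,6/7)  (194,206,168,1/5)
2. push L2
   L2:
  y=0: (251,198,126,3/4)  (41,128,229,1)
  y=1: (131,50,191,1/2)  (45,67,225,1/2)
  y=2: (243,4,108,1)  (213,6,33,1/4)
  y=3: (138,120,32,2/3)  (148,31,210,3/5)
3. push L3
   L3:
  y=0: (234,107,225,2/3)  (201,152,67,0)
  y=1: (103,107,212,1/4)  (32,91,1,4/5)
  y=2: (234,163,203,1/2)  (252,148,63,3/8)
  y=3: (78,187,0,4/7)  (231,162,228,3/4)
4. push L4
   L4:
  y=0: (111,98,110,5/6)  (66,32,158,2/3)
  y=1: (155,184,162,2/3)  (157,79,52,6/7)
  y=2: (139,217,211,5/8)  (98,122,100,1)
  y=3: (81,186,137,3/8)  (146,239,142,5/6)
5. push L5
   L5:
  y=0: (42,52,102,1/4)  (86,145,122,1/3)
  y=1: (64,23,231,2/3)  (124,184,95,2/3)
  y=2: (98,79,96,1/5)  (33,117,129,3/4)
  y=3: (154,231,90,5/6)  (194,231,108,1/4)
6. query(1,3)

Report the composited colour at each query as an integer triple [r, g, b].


query (1,3) [L1,L2,L3,L4,L5] — begin 0,0,0
+L1 (α=1/5) → [194/5, 206/5, 168/5]
+L2 (α=3/5) → [2608/25, 877/25, 3486/25]
+L3 (α=3/4) → [19933/100, 13027/100, 10293/50]
+L4 (α=5/6) → [92933/600, 132527/600, 45793/300]
+L5 (α=1/4) → [131733/800, 178727/800, 56593/400]
rounded: [165, 223, 141]


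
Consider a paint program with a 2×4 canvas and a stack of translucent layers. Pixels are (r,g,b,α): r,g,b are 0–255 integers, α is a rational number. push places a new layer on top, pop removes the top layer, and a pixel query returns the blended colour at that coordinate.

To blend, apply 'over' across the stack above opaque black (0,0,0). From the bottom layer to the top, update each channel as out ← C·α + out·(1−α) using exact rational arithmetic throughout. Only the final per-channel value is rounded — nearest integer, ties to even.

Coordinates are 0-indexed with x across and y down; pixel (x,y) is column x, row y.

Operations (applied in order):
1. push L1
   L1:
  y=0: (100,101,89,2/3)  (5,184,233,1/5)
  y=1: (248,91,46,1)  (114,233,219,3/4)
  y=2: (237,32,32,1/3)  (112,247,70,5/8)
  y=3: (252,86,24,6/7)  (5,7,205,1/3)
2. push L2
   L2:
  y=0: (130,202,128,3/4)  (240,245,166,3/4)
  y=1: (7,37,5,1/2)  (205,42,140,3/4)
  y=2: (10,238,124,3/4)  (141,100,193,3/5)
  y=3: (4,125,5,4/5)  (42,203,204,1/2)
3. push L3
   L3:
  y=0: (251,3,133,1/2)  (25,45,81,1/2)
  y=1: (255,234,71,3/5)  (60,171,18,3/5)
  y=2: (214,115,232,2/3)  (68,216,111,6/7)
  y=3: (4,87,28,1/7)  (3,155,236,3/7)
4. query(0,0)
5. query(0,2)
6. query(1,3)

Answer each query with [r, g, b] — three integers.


(0,0) stack=L1,L2,L3; from [0,0,0]:
+L1 (α=2/3) → [200/3, 202/3, 178/3]
+L2 (α=3/4) → [685/6, 505/3, 665/6]
+L3 (α=1/2) → [2191/12, 257/3, 1463/12]
rounded: [183, 86, 122]

query (0,2) [L1,L2,L3] — begin 0,0,0
L1 α=1/3: [79, 32/3, 32/3]
L2 α=3/4: [109/4, 1087/6, 287/3]
L3 α=2/3: [607/4, 2467/18, 1679/9]
= [152, 137, 187]

query (1,3) [L1,L2,L3] — begin 0,0,0
+L1 (α=1/3) → [5/3, 7/3, 205/3]
+L2 (α=1/2) → [131/6, 308/3, 817/6]
+L3 (α=3/7) → [289/21, 2627/21, 3758/21]
→ [14, 125, 179]


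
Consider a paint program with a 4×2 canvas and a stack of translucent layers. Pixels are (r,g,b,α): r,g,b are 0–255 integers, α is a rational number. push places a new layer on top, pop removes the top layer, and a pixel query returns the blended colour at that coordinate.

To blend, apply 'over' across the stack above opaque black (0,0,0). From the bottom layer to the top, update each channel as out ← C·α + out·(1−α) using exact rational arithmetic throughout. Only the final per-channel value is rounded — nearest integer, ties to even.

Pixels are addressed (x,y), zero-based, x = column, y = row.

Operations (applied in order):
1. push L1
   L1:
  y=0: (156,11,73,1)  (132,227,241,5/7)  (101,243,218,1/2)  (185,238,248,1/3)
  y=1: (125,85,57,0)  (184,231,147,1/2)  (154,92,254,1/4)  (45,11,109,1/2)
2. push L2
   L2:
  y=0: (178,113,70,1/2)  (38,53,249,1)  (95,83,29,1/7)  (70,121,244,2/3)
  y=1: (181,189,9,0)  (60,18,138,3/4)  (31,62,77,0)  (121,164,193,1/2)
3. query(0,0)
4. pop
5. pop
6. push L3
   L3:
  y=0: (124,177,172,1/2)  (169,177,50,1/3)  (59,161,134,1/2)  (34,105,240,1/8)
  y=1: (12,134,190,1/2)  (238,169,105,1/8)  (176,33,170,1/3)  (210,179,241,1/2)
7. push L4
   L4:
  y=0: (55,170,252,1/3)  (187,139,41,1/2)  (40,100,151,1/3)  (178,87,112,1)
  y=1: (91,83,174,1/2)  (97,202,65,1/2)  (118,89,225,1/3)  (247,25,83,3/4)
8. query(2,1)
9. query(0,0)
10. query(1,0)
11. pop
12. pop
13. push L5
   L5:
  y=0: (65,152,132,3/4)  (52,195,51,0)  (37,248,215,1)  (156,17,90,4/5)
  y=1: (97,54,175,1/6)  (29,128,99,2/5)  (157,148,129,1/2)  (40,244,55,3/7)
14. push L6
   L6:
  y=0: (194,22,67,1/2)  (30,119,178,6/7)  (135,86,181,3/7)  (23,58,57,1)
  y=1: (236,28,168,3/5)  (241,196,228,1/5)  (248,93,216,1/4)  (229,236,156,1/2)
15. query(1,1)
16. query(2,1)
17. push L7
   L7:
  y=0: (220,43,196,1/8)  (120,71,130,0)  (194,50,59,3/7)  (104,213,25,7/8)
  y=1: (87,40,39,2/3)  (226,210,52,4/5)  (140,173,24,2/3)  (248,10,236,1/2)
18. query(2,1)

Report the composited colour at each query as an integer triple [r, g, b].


(0,0) stack=L1,L2; from [0,0,0]:
after L1 α=1: [156, 11, 73]
after L2 α=1/2: [167, 62, 143/2]
= [167, 62, 72]

query (2,1) [L3,L4] — begin 0,0,0
+L3 (α=1/3) → [176/3, 11, 170/3]
+L4 (α=1/3) → [706/9, 37, 1015/9]
→ [78, 37, 113]

(0,0) stack=L3,L4; from [0,0,0]:
+L3 (α=1/2) → [62, 177/2, 86]
+L4 (α=1/3) → [179/3, 347/3, 424/3]
= [60, 116, 141]

query (1,0) [L3,L4] — begin 0,0,0
after L3 α=1/3: [169/3, 59, 50/3]
after L4 α=1/2: [365/3, 99, 173/6]
= [122, 99, 29]

at x=1,y=1 over L5,L6:
L5 α=2/5: [58/5, 256/5, 198/5]
L6 α=1/5: [1437/25, 2004/25, 1932/25]
→ [57, 80, 77]

at x=2,y=1 over L5,L6:
+L5 (α=1/2) → [157/2, 74, 129/2]
+L6 (α=1/4) → [967/8, 315/4, 819/8]
rounded: [121, 79, 102]

query (2,1) [L5,L6,L7] — begin 0,0,0
+L5 (α=1/2) → [157/2, 74, 129/2]
+L6 (α=1/4) → [967/8, 315/4, 819/8]
+L7 (α=2/3) → [1069/8, 1699/12, 401/8]
rounded: [134, 142, 50]


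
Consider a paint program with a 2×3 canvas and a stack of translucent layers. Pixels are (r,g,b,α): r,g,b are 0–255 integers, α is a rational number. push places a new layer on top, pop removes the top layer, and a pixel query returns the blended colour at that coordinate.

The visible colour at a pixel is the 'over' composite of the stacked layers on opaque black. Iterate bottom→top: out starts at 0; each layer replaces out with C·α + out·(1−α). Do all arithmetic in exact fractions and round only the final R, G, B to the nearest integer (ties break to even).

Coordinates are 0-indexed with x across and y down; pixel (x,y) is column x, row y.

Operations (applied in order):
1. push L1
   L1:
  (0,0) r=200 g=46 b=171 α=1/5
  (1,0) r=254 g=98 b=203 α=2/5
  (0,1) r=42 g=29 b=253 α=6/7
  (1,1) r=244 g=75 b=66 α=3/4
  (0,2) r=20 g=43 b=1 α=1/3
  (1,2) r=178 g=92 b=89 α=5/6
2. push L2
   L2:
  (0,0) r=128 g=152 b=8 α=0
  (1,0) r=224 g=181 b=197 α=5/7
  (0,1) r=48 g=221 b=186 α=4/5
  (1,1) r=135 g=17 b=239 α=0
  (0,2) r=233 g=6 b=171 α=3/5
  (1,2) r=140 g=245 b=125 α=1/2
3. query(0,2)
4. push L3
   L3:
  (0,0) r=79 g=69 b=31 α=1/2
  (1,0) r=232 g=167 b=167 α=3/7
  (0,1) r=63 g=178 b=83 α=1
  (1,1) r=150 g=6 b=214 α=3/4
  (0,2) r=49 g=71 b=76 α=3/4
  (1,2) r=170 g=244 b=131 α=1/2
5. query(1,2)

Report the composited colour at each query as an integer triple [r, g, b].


query (0,2) [L1,L2] — begin 0,0,0
+L1 (α=1/3) → [20/3, 43/3, 1/3]
+L2 (α=3/5) → [2137/15, 28/3, 1541/15]
→ [142, 9, 103]

query (1,2) [L1,L2,L3] — begin 0,0,0
after L1 α=5/6: [445/3, 230/3, 445/6]
after L2 α=1/2: [865/6, 965/6, 1195/12]
after L3 α=1/2: [1885/12, 2429/12, 2767/24]
rounded: [157, 202, 115]


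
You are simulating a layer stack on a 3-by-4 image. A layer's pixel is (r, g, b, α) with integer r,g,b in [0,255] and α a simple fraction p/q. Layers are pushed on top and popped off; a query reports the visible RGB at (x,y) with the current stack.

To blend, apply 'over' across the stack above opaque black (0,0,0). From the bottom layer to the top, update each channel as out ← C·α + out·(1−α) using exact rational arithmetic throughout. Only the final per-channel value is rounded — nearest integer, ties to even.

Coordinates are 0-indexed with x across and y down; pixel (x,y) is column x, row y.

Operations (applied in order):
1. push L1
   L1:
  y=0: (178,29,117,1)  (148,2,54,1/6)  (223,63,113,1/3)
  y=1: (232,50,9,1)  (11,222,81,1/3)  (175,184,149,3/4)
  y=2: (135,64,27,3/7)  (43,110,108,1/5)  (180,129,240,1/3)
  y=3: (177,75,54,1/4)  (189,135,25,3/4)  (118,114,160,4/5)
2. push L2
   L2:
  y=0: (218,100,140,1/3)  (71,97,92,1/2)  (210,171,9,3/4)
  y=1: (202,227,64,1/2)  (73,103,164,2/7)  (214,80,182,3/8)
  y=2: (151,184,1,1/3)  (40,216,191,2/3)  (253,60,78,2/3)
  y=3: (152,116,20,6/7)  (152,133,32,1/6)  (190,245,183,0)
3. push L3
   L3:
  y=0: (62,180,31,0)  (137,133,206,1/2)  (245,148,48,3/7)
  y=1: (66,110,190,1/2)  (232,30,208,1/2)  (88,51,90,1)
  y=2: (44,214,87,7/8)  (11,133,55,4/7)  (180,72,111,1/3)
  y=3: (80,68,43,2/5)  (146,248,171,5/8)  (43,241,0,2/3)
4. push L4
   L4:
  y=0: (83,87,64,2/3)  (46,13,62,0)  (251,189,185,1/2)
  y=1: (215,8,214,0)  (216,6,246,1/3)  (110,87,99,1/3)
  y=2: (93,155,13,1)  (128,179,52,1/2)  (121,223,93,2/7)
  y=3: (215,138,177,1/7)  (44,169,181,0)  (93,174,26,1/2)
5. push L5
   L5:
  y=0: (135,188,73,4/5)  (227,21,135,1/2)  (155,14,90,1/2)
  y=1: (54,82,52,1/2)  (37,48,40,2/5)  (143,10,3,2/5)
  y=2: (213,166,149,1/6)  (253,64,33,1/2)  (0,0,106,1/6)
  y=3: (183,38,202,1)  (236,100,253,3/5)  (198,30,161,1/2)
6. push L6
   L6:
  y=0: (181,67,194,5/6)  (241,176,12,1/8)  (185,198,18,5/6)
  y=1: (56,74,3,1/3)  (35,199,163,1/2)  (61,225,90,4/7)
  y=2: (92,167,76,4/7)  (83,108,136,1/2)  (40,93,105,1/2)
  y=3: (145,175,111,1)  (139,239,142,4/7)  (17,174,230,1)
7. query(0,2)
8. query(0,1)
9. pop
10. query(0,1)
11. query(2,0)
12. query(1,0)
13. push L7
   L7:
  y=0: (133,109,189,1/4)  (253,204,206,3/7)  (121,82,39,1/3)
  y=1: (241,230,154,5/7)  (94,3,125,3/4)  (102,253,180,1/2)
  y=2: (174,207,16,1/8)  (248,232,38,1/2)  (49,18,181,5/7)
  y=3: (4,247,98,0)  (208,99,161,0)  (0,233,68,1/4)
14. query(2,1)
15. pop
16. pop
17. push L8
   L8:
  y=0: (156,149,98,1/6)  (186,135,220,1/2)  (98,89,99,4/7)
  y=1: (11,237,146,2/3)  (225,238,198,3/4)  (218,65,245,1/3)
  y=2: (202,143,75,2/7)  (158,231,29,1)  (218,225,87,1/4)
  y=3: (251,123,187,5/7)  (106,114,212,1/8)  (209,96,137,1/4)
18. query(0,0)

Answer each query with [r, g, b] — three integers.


(0,2) stack=L1,L2,L3,L4,L5,L6; from [0,0,0]:
after L1 α=3/7: [405/7, 192/7, 81/7]
after L2 α=1/3: [1867/21, 1672/21, 169/21]
after L3 α=7/8: [8335/168, 16565/84, 6479/84]
after L4 α=1: [93, 155, 13]
after L5 α=1/6: [113, 941/6, 107/3]
after L6 α=4/7: [101, 2277/14, 411/7]
→ [101, 163, 59]

at x=0,y=1 over L1,L2,L3,L4,L5,L6:
after L1 α=1: [232, 50, 9]
after L2 α=1/2: [217, 277/2, 73/2]
after L3 α=1/2: [283/2, 497/4, 453/4]
after L4 α=0: [283/2, 497/4, 453/4]
after L5 α=1/2: [391/4, 825/8, 661/8]
after L6 α=1/3: [503/6, 1121/12, 673/12]
rounded: [84, 93, 56]

query (0,1) [L1,L2,L3,L4,L5] — begin 0,0,0
+L1 (α=1) → [232, 50, 9]
+L2 (α=1/2) → [217, 277/2, 73/2]
+L3 (α=1/2) → [283/2, 497/4, 453/4]
+L4 (α=0) → [283/2, 497/4, 453/4]
+L5 (α=1/2) → [391/4, 825/8, 661/8]
→ [98, 103, 83]

at x=2,y=0 over L1,L2,L3,L4,L5:
L1 α=1/3: [223/3, 21, 113/3]
L2 α=3/4: [2113/12, 267/2, 97/6]
L3 α=3/7: [4318/21, 978/7, 626/21]
L4 α=1/2: [9589/42, 2301/14, 4511/42]
L5 α=1/2: [16099/84, 2497/28, 8291/84]
rounded: [192, 89, 99]

(1,0) stack=L1,L2,L3,L4,L5; from [0,0,0]:
after L1 α=1/6: [74/3, 1/3, 9]
after L2 α=1/2: [287/6, 146/3, 101/2]
after L3 α=1/2: [1109/12, 545/6, 513/4]
after L4 α=0: [1109/12, 545/6, 513/4]
after L5 α=1/2: [3833/24, 671/12, 1053/8]
rounded: [160, 56, 132]

(2,1) stack=L1,L2,L3,L4,L5,L7; from [0,0,0]:
after L1 α=3/4: [525/4, 138, 447/4]
after L2 α=3/8: [5193/32, 465/4, 4419/32]
after L3 α=1: [88, 51, 90]
after L4 α=1/3: [286/3, 63, 93]
after L5 α=2/5: [572/5, 209/5, 57]
after L7 α=1/2: [541/5, 737/5, 237/2]
→ [108, 147, 118]

query (0,0) [L1,L2,L3,L4,L8] — begin 0,0,0
after L1 α=1: [178, 29, 117]
after L2 α=1/3: [574/3, 158/3, 374/3]
after L3 α=0: [574/3, 158/3, 374/3]
after L4 α=2/3: [1072/9, 680/9, 758/9]
after L8 α=1/6: [3382/27, 4741/54, 2336/27]
rounded: [125, 88, 87]


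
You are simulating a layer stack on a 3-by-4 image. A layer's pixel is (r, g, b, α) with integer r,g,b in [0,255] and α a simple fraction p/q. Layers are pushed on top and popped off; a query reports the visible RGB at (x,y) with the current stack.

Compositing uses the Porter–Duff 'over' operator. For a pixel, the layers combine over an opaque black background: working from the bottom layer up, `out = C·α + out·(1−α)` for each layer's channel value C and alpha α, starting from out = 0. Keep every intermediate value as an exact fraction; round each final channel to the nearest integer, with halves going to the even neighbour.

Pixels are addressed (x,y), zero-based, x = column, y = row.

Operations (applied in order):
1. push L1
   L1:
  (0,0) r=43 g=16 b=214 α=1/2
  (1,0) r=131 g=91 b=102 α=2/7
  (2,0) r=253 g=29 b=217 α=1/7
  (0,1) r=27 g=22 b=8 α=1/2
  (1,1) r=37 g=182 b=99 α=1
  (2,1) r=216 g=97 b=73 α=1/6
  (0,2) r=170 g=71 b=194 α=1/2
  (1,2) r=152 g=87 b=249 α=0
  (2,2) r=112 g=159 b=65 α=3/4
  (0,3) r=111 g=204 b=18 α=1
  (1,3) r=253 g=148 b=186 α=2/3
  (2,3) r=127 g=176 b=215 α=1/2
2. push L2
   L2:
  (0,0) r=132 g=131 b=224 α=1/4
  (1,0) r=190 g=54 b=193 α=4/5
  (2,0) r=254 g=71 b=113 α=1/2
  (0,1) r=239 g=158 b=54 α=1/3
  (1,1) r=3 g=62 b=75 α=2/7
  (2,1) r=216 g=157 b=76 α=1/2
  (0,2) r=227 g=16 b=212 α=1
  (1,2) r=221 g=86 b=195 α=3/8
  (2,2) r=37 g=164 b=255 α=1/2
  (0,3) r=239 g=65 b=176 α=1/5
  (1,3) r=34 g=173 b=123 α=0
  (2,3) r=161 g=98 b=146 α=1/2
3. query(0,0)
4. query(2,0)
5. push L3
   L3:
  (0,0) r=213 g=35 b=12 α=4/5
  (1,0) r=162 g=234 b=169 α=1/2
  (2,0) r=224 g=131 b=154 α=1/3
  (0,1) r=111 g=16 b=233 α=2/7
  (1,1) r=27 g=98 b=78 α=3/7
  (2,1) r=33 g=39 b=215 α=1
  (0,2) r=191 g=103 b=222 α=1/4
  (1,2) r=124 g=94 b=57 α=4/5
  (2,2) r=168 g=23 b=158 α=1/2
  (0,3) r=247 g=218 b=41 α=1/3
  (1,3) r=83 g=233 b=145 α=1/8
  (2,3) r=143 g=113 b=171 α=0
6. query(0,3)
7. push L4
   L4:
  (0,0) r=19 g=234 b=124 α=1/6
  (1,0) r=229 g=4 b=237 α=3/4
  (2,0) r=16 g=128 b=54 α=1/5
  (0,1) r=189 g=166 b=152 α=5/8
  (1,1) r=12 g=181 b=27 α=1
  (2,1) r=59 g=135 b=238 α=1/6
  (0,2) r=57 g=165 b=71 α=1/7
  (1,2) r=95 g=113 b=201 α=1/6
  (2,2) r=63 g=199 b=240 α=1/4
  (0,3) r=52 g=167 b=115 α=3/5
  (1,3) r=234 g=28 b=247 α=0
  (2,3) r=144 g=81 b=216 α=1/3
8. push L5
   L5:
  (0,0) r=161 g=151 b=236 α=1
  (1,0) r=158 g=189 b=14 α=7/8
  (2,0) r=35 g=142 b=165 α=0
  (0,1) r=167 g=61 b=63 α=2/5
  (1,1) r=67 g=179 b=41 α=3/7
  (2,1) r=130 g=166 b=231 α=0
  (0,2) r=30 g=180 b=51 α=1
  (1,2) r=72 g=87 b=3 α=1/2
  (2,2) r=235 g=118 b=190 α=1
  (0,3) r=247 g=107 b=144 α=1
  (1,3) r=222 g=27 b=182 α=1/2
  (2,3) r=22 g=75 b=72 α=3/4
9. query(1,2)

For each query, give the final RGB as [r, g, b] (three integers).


query (0,0) [L1,L2] — begin 0,0,0
+L1 (α=1/2) → [43/2, 8, 107]
+L2 (α=1/4) → [393/8, 155/4, 545/4]
→ [49, 39, 136]

(2,0) stack=L1,L2; from [0,0,0]:
+L1 (α=1/7) → [253/7, 29/7, 31]
+L2 (α=1/2) → [2031/14, 263/7, 72]
→ [145, 38, 72]

(0,3) stack=L1,L2,L3; from [0,0,0]:
L1 α=1: [111, 204, 18]
L2 α=1/5: [683/5, 881/5, 248/5]
L3 α=1/3: [867/5, 2852/15, 701/15]
rounded: [173, 190, 47]

(1,2) stack=L1,L2,L3,L4,L5; from [0,0,0]:
+L1 (α=0) → [0, 0, 0]
+L2 (α=3/8) → [663/8, 129/4, 585/8]
+L3 (α=4/5) → [4631/40, 1633/20, 2409/40]
+L4 (α=1/6) → [1797/16, 695/8, 1339/16]
+L5 (α=1/2) → [2949/32, 1391/16, 1387/32]
→ [92, 87, 43]


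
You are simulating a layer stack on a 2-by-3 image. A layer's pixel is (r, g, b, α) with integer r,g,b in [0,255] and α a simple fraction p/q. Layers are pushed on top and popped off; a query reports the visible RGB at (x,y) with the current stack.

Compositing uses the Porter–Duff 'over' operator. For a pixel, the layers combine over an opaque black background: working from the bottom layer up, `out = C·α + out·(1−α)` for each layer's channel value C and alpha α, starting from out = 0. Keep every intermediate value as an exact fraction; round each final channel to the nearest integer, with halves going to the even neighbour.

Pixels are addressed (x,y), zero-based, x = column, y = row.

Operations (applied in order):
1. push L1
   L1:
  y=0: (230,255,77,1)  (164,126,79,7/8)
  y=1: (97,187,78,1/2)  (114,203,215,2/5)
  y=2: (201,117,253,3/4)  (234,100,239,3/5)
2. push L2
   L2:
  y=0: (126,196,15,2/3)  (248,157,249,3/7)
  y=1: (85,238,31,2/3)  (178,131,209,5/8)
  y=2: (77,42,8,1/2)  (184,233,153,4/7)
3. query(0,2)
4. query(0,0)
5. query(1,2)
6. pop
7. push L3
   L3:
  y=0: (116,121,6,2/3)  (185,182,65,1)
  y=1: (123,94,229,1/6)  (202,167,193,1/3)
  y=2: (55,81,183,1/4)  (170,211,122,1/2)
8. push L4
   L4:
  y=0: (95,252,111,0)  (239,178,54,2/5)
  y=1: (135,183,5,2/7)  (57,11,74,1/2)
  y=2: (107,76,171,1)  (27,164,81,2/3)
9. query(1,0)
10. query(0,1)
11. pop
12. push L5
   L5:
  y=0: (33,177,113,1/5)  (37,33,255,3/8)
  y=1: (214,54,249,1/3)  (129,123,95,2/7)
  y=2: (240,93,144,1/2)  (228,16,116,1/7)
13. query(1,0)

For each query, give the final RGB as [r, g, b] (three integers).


query (0,2) [L1,L2] — begin 0,0,0
L1 α=3/4: [603/4, 351/4, 759/4]
L2 α=1/2: [911/8, 519/8, 791/8]
→ [114, 65, 99]

at x=0,y=0 over L1,L2:
+L1 (α=1) → [230, 255, 77]
+L2 (α=2/3) → [482/3, 647/3, 107/3]
→ [161, 216, 36]

(1,2) stack=L1,L2; from [0,0,0]:
after L1 α=3/5: [702/5, 60, 717/5]
after L2 α=4/7: [5786/35, 1112/7, 5211/35]
= [165, 159, 149]

(1,0) stack=L1,L3,L4; from [0,0,0]:
+L1 (α=7/8) → [287/2, 441/4, 553/8]
+L3 (α=1) → [185, 182, 65]
+L4 (α=2/5) → [1033/5, 902/5, 303/5]
= [207, 180, 61]

at x=0,y=1 over L1,L3,L4:
+L1 (α=1/2) → [97/2, 187/2, 39]
+L3 (α=1/6) → [731/12, 1123/12, 212/3]
+L4 (α=2/7) → [985/12, 10007/84, 1090/21]
= [82, 119, 52]

(1,0) stack=L1,L3,L5; from [0,0,0]:
L1 α=7/8: [287/2, 441/4, 553/8]
L3 α=1: [185, 182, 65]
L5 α=3/8: [259/2, 1009/8, 545/4]
→ [130, 126, 136]


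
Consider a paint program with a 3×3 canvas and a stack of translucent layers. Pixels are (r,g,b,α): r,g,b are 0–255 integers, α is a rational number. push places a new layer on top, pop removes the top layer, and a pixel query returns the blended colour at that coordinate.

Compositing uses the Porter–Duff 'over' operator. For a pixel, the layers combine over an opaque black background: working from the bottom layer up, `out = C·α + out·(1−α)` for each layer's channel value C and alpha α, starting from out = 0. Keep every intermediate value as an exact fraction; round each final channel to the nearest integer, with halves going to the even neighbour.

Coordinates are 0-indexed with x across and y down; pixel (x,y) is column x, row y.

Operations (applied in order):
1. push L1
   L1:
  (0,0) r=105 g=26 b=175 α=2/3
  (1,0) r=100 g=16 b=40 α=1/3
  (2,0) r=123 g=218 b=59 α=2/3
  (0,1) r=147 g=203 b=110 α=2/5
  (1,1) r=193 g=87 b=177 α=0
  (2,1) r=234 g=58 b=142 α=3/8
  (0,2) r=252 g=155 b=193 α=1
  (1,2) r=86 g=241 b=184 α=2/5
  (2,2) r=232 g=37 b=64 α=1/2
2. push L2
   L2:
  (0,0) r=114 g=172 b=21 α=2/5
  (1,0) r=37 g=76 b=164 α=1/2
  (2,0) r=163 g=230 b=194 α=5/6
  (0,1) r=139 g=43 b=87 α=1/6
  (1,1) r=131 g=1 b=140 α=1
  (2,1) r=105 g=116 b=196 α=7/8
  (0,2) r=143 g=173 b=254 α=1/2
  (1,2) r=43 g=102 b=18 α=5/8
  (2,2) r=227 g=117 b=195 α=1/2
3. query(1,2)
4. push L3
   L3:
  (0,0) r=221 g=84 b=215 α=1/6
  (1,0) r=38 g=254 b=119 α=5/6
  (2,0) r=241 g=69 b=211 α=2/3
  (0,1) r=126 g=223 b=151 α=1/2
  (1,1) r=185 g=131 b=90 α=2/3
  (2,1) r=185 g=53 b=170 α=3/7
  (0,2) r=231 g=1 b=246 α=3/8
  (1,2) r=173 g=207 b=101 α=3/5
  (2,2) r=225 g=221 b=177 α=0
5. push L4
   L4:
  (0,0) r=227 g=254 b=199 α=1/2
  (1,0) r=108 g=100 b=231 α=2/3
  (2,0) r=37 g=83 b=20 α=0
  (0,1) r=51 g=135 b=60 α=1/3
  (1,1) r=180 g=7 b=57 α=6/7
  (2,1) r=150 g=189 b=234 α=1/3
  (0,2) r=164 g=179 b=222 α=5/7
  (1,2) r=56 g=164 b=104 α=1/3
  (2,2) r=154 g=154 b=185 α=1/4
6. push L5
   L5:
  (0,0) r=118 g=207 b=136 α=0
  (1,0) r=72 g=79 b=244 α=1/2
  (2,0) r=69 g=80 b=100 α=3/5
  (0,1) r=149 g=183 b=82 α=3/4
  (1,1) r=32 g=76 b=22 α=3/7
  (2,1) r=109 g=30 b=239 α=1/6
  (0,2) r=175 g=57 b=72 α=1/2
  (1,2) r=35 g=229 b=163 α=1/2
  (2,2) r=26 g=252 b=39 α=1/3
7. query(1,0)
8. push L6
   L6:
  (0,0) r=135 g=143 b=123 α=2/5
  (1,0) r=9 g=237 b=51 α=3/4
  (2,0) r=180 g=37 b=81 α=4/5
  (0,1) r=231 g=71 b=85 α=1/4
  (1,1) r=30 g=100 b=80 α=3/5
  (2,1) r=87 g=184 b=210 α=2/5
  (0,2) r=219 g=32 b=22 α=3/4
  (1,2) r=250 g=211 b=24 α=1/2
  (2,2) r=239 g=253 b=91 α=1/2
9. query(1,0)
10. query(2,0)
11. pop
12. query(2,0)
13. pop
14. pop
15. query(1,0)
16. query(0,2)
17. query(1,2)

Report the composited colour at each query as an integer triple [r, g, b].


at x=1,y=2 over L1,L2:
L1 α=2/5: [172/5, 482/5, 368/5]
L2 α=5/8: [1591/40, 999/10, 777/20]
→ [40, 100, 39]

(1,0) stack=L1,L2,L3,L4,L5; from [0,0,0]:
+L1 (α=1/3) → [100/3, 16/3, 40/3]
+L2 (α=1/2) → [211/6, 122/3, 266/3]
+L3 (α=5/6) → [1351/36, 1966/9, 2051/18]
+L4 (α=2/3) → [9127/108, 3766/27, 10367/54]
+L5 (α=1/2) → [16903/216, 5899/54, 23543/108]
→ [78, 109, 218]

query (1,0) [L1,L2,L3,L4,L5,L6] — begin 0,0,0
+L1 (α=1/3) → [100/3, 16/3, 40/3]
+L2 (α=1/2) → [211/6, 122/3, 266/3]
+L3 (α=5/6) → [1351/36, 1966/9, 2051/18]
+L4 (α=2/3) → [9127/108, 3766/27, 10367/54]
+L5 (α=1/2) → [16903/216, 5899/54, 23543/108]
+L6 (α=3/4) → [22735/864, 44293/216, 40067/432]
= [26, 205, 93]

query (2,0) [L1,L2,L3,L4,L5,L6] — begin 0,0,0
after L1 α=2/3: [82, 436/3, 118/3]
after L2 α=5/6: [299/2, 1943/9, 1514/9]
after L3 α=2/3: [421/2, 3185/27, 5312/27]
after L4 α=0: [421/2, 3185/27, 5312/27]
after L5 α=3/5: [628/5, 2570/27, 18724/135]
after L6 α=4/5: [4228/25, 6566/135, 62464/675]
→ [169, 49, 93]

query (2,0) [L1,L2,L3,L4,L5] — begin 0,0,0
+L1 (α=2/3) → [82, 436/3, 118/3]
+L2 (α=5/6) → [299/2, 1943/9, 1514/9]
+L3 (α=2/3) → [421/2, 3185/27, 5312/27]
+L4 (α=0) → [421/2, 3185/27, 5312/27]
+L5 (α=3/5) → [628/5, 2570/27, 18724/135]
rounded: [126, 95, 139]

at x=1,y=0 over L1,L2,L3:
L1 α=1/3: [100/3, 16/3, 40/3]
L2 α=1/2: [211/6, 122/3, 266/3]
L3 α=5/6: [1351/36, 1966/9, 2051/18]
→ [38, 218, 114]

query (0,2) [L1,L2,L3] — begin 0,0,0
after L1 α=1: [252, 155, 193]
after L2 α=1/2: [395/2, 164, 447/2]
after L3 α=3/8: [3361/16, 823/8, 3711/16]
rounded: [210, 103, 232]

at x=1,y=2 over L1,L2,L3:
L1 α=2/5: [172/5, 482/5, 368/5]
L2 α=5/8: [1591/40, 999/10, 777/20]
L3 α=3/5: [11971/100, 4104/25, 3807/50]
= [120, 164, 76]


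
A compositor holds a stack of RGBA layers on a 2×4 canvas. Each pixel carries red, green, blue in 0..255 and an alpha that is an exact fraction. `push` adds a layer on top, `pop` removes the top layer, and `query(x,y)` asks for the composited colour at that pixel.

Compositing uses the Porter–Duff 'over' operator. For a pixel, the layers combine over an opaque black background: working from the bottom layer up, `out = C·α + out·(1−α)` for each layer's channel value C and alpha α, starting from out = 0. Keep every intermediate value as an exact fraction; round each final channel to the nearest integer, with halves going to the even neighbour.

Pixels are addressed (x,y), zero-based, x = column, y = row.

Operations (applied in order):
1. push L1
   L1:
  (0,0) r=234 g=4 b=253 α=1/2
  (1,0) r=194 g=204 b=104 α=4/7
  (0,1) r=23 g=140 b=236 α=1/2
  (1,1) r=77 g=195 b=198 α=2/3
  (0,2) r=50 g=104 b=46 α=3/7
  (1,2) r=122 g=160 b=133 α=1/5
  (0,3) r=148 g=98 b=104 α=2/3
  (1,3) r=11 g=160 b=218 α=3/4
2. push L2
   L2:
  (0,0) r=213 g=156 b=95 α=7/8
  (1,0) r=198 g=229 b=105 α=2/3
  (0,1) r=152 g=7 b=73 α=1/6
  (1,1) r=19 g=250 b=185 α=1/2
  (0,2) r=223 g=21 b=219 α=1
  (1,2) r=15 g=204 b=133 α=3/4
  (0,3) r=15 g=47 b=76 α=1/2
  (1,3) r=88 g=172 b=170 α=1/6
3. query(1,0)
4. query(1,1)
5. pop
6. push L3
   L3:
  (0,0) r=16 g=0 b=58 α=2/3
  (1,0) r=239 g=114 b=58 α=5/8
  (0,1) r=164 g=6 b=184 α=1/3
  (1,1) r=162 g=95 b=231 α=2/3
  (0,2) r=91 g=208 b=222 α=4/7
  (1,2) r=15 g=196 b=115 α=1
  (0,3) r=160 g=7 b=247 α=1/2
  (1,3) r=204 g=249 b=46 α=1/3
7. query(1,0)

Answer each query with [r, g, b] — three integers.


at x=1,y=0 over L1,L2:
+L1 (α=4/7) → [776/7, 816/7, 416/7]
+L2 (α=2/3) → [3548/21, 4022/21, 1886/21]
rounded: [169, 192, 90]

at x=1,y=1 over L1,L2:
L1 α=2/3: [154/3, 130, 132]
L2 α=1/2: [211/6, 190, 317/2]
= [35, 190, 158]

at x=1,y=0 over L1,L3:
after L1 α=4/7: [776/7, 816/7, 416/7]
after L3 α=5/8: [10693/56, 3219/28, 1639/28]
→ [191, 115, 59]


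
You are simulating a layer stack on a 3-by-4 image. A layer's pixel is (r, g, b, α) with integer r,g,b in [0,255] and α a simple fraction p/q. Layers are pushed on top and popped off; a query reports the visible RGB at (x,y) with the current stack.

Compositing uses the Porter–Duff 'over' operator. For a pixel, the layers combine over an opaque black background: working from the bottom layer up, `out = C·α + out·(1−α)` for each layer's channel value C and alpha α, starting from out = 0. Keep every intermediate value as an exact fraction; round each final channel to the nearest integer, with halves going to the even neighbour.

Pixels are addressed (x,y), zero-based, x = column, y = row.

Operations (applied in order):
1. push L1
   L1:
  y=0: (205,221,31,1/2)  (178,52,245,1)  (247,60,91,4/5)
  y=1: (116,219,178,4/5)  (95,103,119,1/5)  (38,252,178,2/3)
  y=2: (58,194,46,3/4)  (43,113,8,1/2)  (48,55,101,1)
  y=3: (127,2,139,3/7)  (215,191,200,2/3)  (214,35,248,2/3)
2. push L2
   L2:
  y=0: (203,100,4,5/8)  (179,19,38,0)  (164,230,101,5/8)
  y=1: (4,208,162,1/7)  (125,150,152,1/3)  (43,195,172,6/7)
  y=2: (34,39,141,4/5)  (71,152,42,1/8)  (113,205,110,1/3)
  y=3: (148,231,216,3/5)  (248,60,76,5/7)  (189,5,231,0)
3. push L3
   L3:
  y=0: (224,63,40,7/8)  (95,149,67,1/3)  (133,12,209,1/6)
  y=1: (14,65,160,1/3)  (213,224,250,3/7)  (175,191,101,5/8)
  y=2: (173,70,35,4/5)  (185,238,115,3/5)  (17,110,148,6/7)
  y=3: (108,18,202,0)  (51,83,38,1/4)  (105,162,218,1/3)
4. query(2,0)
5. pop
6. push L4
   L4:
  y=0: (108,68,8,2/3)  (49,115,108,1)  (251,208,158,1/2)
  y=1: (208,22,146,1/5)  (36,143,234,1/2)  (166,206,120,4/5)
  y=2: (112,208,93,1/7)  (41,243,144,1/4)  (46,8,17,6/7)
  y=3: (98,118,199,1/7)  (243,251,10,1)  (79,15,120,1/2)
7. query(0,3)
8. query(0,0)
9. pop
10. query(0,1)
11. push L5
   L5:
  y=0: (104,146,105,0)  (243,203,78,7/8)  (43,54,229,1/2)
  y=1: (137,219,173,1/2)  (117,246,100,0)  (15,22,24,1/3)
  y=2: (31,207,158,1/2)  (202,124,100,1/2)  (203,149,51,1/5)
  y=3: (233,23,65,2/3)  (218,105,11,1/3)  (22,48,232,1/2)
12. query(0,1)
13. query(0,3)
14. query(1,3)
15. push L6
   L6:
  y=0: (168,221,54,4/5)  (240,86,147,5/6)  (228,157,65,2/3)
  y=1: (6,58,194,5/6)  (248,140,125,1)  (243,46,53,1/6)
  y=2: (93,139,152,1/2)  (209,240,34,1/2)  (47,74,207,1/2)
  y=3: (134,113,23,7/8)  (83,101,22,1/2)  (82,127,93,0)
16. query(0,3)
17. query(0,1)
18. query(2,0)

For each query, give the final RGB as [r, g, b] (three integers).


(2,0) stack=L1,L2,L3; from [0,0,0]:
after L1 α=4/5: [988/5, 48, 364/5]
after L2 α=5/8: [883/5, 647/4, 3617/40]
after L3 α=1/6: [508/3, 3283/24, 1763/16]
→ [169, 137, 110]

query (0,3) [L1,L2,L4] — begin 0,0,0
+L1 (α=3/7) → [381/7, 6/7, 417/7]
+L2 (α=3/5) → [774/7, 4863/35, 1074/7]
+L4 (α=1/7) → [5330/49, 33308/245, 7837/49]
→ [109, 136, 160]

(0,0) stack=L1,L2,L4; from [0,0,0]:
L1 α=1/2: [205/2, 221/2, 31/2]
L2 α=5/8: [2645/16, 1663/16, 133/16]
L4 α=2/3: [6101/48, 3839/48, 389/48]
rounded: [127, 80, 8]

at x=0,y=1 over L1,L2:
after L1 α=4/5: [464/5, 876/5, 712/5]
after L2 α=1/7: [2804/35, 6296/35, 726/5]
→ [80, 180, 145]

query (0,1) [L1,L2,L5] — begin 0,0,0
L1 α=4/5: [464/5, 876/5, 712/5]
L2 α=1/7: [2804/35, 6296/35, 726/5]
L5 α=1/2: [7599/70, 13961/70, 1591/10]
= [109, 199, 159]

(0,3) stack=L1,L2,L5; from [0,0,0]:
+L1 (α=3/7) → [381/7, 6/7, 417/7]
+L2 (α=3/5) → [774/7, 4863/35, 1074/7]
+L5 (α=2/3) → [4036/21, 6473/105, 1984/21]
rounded: [192, 62, 94]

query (1,3) [L1,L2,L5] — begin 0,0,0
after L1 α=2/3: [430/3, 382/3, 400/3]
after L2 α=5/7: [4580/21, 1664/21, 1940/21]
after L5 α=1/3: [13738/63, 5533/63, 4111/63]
→ [218, 88, 65]

at x=0,y=3 over L1,L2,L5,L6:
+L1 (α=3/7) → [381/7, 6/7, 417/7]
+L2 (α=3/5) → [774/7, 4863/35, 1074/7]
+L5 (α=2/3) → [4036/21, 6473/105, 1984/21]
+L6 (α=7/8) → [11867/84, 11191/105, 5365/168]
rounded: [141, 107, 32]

query (0,1) [L1,L2,L5,L6] — begin 0,0,0
+L1 (α=4/5) → [464/5, 876/5, 712/5]
+L2 (α=1/7) → [2804/35, 6296/35, 726/5]
+L5 (α=1/2) → [7599/70, 13961/70, 1591/10]
+L6 (α=5/6) → [3233/140, 34261/420, 11291/60]
= [23, 82, 188]

query (2,0) [L1,L2,L5,L6] — begin 0,0,0
L1 α=4/5: [988/5, 48, 364/5]
L2 α=5/8: [883/5, 647/4, 3617/40]
L5 α=1/2: [549/5, 863/8, 12777/80]
L6 α=2/3: [943/5, 1125/8, 23177/240]
rounded: [189, 141, 97]


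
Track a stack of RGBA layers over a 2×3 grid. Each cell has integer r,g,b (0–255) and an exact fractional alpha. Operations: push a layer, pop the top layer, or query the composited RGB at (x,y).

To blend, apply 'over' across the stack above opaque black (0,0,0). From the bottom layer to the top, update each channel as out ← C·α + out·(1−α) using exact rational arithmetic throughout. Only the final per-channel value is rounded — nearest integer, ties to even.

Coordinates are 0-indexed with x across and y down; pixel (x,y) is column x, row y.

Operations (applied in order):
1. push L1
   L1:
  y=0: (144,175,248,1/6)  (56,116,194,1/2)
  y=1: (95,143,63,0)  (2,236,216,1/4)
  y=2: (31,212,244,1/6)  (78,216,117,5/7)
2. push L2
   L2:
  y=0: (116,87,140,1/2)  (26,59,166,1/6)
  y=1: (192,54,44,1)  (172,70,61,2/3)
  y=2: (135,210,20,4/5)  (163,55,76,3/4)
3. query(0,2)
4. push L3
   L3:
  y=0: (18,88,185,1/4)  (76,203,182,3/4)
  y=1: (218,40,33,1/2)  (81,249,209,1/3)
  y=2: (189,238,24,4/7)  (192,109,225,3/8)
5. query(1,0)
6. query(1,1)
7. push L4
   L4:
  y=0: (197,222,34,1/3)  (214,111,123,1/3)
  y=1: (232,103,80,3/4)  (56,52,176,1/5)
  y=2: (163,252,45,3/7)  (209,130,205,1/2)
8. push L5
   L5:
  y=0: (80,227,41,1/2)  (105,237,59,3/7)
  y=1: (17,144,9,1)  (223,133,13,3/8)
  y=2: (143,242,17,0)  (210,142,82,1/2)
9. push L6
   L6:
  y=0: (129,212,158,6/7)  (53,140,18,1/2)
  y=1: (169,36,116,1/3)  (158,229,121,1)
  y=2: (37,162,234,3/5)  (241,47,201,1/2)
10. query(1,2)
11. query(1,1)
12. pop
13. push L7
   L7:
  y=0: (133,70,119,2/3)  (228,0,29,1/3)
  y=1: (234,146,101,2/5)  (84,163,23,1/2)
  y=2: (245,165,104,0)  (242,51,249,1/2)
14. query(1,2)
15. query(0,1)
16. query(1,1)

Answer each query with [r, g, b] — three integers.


at x=0,y=2 over L1,L2:
L1 α=1/6: [31/6, 106/3, 122/3]
L2 α=4/5: [3271/30, 2626/15, 362/15]
rounded: [109, 175, 24]

at x=1,y=0 over L1,L2,L3:
+L1 (α=1/2) → [28, 58, 97]
+L2 (α=1/6) → [83/3, 349/6, 217/2]
+L3 (α=3/4) → [767/12, 4003/24, 1309/8]
= [64, 167, 164]

at x=1,y=1 over L1,L2,L3:
after L1 α=1/4: [1/2, 59, 54]
after L2 α=2/3: [689/6, 199/3, 176/3]
after L3 α=1/3: [932/9, 1145/9, 979/9]
rounded: [104, 127, 109]

query (1,2) [L1,L2,L3,L4,L5,L6] — begin 0,0,0
+L1 (α=5/7) → [390/7, 1080/7, 585/7]
+L2 (α=3/4) → [3813/28, 2235/28, 2181/28]
+L3 (α=3/8) → [35193/224, 20331/224, 29805/224]
+L4 (α=1/2) → [82009/448, 49451/448, 75725/448]
+L5 (α=1/2) → [176089/896, 113067/896, 112461/896]
+L6 (α=1/2) → [392025/1792, 155179/1792, 292557/1792]
rounded: [219, 87, 163]

(1,1) stack=L1,L2,L3,L4,L5,L6; from [0,0,0]:
L1 α=1/4: [1/2, 59, 54]
L2 α=2/3: [689/6, 199/3, 176/3]
L3 α=1/3: [932/9, 1145/9, 979/9]
L4 α=1/5: [4232/45, 5048/45, 1100/9]
L5 α=3/8: [10253/72, 8639/72, 5851/72]
L6 α=1: [158, 229, 121]
→ [158, 229, 121]

query (1,2) [L1,L2,L3,L4,L5,L7] — begin 0,0,0
after L1 α=5/7: [390/7, 1080/7, 585/7]
after L2 α=3/4: [3813/28, 2235/28, 2181/28]
after L3 α=3/8: [35193/224, 20331/224, 29805/224]
after L4 α=1/2: [82009/448, 49451/448, 75725/448]
after L5 α=1/2: [176089/896, 113067/896, 112461/896]
after L7 α=1/2: [392921/1792, 158763/1792, 335565/1792]
→ [219, 89, 187]

(0,1) stack=L1,L2,L3,L4,L5,L7; from [0,0,0]:
after L1 α=0: [0, 0, 0]
after L2 α=1: [192, 54, 44]
after L3 α=1/2: [205, 47, 77/2]
after L4 α=3/4: [901/4, 89, 557/8]
after L5 α=1: [17, 144, 9]
after L7 α=2/5: [519/5, 724/5, 229/5]
= [104, 145, 46]

(1,1) stack=L1,L2,L3,L4,L5,L7; from [0,0,0]:
L1 α=1/4: [1/2, 59, 54]
L2 α=2/3: [689/6, 199/3, 176/3]
L3 α=1/3: [932/9, 1145/9, 979/9]
L4 α=1/5: [4232/45, 5048/45, 1100/9]
L5 α=3/8: [10253/72, 8639/72, 5851/72]
L7 α=1/2: [16301/144, 20375/144, 7507/144]
rounded: [113, 141, 52]
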